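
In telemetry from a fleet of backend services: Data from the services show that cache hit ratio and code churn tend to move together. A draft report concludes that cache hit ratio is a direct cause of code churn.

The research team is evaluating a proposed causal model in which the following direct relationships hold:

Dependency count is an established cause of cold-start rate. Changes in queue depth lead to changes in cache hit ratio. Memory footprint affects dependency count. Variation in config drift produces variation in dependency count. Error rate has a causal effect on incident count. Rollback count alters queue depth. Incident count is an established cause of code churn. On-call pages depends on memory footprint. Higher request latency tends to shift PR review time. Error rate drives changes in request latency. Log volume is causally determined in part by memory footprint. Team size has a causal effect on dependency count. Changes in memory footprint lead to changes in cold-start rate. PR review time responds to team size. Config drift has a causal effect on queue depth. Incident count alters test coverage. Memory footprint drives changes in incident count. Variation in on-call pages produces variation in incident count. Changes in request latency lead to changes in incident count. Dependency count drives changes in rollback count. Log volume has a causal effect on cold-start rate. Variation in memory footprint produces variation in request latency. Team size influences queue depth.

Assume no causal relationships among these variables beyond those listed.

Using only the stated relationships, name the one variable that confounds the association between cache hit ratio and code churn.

memory footprint

Memory footprint has a causal path to cache hit ratio (memory footprint → dependency count → rollback count → queue depth → cache hit ratio) and a separate causal path to code churn (memory footprint → incident count → code churn), so it is a common cause of both.
No stated relationship gives cache hit ratio a causal route to code churn, so the correlation is explained by the shared upstream cause rather than a direct effect.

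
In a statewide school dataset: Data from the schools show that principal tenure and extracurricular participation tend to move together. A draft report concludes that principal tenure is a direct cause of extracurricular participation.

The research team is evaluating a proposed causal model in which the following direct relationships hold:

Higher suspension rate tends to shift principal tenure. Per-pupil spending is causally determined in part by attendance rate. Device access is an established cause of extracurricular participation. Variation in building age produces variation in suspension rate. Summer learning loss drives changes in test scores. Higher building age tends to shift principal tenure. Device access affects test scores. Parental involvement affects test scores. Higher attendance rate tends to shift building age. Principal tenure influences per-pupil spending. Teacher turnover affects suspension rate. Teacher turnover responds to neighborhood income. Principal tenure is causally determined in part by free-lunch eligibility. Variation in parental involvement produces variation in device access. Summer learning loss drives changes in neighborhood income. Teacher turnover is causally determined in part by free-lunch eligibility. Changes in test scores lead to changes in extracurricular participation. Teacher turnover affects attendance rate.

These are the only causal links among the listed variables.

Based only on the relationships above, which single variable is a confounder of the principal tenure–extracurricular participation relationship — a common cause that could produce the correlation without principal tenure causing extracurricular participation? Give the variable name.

summer learning loss

Summer learning loss has a causal path to principal tenure (summer learning loss → neighborhood income → teacher turnover → suspension rate → principal tenure) and a separate causal path to extracurricular participation (summer learning loss → test scores → extracurricular participation), so it is a common cause of both.
No stated relationship gives principal tenure a causal route to extracurricular participation, so the correlation is explained by the shared upstream cause rather than a direct effect.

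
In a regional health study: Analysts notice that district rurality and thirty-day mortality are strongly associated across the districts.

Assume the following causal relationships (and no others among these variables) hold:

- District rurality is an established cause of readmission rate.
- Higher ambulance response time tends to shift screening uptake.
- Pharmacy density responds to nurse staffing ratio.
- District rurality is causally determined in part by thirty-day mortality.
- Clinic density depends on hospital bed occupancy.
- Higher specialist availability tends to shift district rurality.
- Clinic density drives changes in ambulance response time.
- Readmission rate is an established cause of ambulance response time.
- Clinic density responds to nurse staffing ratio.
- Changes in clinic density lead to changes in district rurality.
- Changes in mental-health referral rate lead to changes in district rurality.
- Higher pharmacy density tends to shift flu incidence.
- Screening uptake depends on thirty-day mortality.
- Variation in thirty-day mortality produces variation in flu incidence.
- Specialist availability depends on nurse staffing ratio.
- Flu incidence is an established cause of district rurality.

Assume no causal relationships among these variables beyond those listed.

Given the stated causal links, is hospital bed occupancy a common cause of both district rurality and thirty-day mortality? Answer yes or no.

no

Hospital bed occupancy has no stated causal path to thirty-day mortality. A confounder must cause both variables, so hospital bed occupancy does not qualify.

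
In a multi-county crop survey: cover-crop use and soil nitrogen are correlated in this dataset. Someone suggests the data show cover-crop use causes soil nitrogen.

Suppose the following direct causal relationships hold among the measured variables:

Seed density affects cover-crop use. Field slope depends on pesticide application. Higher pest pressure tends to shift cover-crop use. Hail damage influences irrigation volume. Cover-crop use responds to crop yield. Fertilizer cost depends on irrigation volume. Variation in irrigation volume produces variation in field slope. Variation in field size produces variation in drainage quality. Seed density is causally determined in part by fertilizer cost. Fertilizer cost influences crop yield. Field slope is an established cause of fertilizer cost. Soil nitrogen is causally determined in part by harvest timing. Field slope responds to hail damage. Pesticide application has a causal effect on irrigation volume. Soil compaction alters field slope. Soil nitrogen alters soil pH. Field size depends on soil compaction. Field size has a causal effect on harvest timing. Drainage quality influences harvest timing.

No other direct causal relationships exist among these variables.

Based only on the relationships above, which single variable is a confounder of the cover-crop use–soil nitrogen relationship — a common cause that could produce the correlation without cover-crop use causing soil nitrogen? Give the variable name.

Soil compaction has a causal path to cover-crop use (soil compaction → field slope → fertilizer cost → seed density → cover-crop use) and a separate causal path to soil nitrogen (soil compaction → field size → harvest timing → soil nitrogen), so it is a common cause of both.
No stated relationship gives cover-crop use a causal route to soil nitrogen, so the correlation is explained by the shared upstream cause rather than a direct effect.

soil compaction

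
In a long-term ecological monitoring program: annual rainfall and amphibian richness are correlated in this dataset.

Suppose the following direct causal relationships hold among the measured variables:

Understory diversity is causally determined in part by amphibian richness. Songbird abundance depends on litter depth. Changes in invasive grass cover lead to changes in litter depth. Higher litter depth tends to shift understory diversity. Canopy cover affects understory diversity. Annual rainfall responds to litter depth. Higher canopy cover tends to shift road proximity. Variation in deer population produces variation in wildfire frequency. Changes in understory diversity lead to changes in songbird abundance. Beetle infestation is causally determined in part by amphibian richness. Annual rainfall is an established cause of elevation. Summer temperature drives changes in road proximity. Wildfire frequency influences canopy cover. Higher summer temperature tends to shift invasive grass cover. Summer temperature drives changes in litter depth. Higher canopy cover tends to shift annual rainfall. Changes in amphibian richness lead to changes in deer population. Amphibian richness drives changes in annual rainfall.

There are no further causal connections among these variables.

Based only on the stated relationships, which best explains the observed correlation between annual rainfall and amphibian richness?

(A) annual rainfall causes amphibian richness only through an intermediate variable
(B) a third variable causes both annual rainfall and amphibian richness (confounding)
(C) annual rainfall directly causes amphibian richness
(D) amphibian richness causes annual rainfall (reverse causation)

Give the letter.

The stated link runs amphibian richness → annual rainfall; annual rainfall has no causal path to amphibian richness. No variable causes both, so confounding is ruled out. The correlation reflects reverse causation.

D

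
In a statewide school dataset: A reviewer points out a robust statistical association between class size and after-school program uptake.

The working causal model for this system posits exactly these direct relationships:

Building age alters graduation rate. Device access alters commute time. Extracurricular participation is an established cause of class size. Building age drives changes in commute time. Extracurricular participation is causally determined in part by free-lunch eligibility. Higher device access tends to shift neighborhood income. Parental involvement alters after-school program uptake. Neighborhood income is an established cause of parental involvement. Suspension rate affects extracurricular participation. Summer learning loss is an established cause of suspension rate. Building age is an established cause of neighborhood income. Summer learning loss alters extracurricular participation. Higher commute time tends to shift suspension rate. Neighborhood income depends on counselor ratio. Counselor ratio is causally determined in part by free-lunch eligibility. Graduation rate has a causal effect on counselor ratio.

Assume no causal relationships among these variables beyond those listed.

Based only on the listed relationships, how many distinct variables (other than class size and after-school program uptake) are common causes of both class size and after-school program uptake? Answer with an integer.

3

The common causes are: building age (to class size via building age → commute time → suspension rate → extracurricular participation → class size; to after-school program uptake via building age → neighborhood income → parental involvement → after-school program uptake); device access (to class size via device access → commute time → suspension rate → extracurricular participation → class size; to after-school program uptake via device access → neighborhood income → parental involvement → after-school program uptake); free-lunch eligibility (to class size via free-lunch eligibility → extracurricular participation → class size; to after-school program uptake via free-lunch eligibility → counselor ratio → neighborhood income → parental involvement → after-school program uptake).
Every other variable lacks a causal path to at least one of class size and after-school program uptake.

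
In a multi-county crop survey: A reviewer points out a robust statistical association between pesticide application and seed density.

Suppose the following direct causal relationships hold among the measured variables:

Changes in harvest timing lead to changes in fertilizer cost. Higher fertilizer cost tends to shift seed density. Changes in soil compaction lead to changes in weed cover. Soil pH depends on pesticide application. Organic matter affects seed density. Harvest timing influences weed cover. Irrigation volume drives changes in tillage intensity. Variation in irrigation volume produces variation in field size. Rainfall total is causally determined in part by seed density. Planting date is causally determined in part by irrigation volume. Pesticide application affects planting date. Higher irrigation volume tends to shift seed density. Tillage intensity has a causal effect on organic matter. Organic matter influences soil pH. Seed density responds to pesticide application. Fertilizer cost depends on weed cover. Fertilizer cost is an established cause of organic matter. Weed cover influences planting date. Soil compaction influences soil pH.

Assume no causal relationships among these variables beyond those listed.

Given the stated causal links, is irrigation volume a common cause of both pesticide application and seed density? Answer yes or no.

Irrigation volume has no stated causal path to pesticide application. A confounder must cause both variables, so irrigation volume does not qualify.

no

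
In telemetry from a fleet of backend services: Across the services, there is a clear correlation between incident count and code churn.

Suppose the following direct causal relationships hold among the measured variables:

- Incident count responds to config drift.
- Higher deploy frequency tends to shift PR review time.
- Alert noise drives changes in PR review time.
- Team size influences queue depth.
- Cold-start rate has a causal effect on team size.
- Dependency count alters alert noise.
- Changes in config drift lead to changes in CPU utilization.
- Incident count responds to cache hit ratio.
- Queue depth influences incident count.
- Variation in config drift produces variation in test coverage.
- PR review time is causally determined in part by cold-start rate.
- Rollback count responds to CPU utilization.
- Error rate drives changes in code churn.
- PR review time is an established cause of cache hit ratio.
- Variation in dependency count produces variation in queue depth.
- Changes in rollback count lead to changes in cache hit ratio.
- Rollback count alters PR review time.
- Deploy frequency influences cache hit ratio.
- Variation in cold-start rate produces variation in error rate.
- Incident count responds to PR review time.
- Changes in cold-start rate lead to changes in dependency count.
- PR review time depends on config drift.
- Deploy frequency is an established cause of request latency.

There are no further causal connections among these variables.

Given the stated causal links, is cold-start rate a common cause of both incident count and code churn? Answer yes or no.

yes

Cold-start rate has a causal path to incident count (cold-start rate → PR review time → incident count) and to code churn (cold-start rate → error rate → code churn), so it is a common cause of both — a confounder.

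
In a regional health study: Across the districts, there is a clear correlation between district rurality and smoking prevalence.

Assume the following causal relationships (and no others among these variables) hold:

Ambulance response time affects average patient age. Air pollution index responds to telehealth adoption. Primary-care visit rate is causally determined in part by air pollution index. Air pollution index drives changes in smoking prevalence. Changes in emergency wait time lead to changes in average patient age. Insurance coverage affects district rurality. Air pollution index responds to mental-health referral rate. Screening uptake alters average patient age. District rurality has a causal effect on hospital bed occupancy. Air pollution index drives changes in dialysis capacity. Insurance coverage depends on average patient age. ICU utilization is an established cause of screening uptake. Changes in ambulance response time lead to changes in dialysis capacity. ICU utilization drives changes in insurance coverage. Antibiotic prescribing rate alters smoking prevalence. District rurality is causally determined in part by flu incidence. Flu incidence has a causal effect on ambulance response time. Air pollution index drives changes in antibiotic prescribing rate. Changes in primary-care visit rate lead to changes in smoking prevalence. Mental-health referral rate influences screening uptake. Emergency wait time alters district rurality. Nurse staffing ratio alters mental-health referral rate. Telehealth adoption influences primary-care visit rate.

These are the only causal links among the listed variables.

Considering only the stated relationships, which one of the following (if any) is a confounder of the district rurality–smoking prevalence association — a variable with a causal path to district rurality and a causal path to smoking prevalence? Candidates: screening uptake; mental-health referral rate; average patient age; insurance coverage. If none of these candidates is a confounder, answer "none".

mental-health referral rate

Mental-health referral rate causes district rurality (mental-health referral rate → screening uptake → average patient age → insurance coverage → district rurality) and also causes smoking prevalence (mental-health referral rate → air pollution index → smoking prevalence); it is a common cause of both.
Each of the other candidates lacks a causal path to at least one of district rurality and smoking prevalence, so they do not confound the relationship.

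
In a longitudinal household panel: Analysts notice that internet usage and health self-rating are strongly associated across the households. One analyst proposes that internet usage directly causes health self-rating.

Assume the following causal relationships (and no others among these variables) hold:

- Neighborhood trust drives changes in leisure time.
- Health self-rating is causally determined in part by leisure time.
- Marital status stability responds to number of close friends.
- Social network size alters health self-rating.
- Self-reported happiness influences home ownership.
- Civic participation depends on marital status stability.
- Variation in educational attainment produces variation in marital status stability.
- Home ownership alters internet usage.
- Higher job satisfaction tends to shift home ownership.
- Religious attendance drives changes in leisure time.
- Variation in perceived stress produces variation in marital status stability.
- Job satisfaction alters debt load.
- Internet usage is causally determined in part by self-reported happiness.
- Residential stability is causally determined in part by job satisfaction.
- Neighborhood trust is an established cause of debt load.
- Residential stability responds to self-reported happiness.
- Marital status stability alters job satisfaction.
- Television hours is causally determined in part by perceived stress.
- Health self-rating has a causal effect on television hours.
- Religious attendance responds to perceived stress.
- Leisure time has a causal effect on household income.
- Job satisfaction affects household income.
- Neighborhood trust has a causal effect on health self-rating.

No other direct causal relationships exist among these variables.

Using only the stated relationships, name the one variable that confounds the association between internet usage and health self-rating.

Perceived stress has a causal path to internet usage (perceived stress → marital status stability → job satisfaction → home ownership → internet usage) and a separate causal path to health self-rating (perceived stress → religious attendance → leisure time → health self-rating), so it is a common cause of both.
No stated relationship gives internet usage a causal route to health self-rating, so the correlation is explained by the shared upstream cause rather than a direct effect.

perceived stress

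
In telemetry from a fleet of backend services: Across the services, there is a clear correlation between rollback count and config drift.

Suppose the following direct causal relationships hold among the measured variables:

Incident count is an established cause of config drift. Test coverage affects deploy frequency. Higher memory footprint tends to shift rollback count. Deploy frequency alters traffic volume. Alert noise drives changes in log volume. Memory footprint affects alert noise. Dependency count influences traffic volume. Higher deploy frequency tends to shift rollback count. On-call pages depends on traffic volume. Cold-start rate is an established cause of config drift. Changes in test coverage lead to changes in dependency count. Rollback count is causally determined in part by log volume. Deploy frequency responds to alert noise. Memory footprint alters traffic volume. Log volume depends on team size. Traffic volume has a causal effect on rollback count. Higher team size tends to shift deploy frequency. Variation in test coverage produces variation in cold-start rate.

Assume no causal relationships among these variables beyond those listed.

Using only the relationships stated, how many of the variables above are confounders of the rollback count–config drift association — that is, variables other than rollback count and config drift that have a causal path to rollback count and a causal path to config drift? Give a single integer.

1

The common causes are: test coverage (to rollback count via test coverage → deploy frequency → rollback count; to config drift via test coverage → cold-start rate → config drift).
Every other variable lacks a causal path to at least one of rollback count and config drift.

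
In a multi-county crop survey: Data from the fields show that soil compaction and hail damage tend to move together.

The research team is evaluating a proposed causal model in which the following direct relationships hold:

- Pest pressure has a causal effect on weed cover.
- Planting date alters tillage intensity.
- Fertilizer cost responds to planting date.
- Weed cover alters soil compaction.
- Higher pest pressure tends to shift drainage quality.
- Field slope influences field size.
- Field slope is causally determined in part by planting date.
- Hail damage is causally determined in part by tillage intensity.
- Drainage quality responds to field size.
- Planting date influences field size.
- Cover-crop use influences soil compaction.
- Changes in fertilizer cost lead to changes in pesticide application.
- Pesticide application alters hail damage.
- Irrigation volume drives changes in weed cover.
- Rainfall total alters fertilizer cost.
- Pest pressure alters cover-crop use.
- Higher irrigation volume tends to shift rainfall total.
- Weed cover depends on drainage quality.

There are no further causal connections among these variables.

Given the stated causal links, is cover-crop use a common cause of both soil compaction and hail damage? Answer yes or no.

no

Cover-crop use has no stated causal path to hail damage. A confounder must cause both variables, so cover-crop use does not qualify.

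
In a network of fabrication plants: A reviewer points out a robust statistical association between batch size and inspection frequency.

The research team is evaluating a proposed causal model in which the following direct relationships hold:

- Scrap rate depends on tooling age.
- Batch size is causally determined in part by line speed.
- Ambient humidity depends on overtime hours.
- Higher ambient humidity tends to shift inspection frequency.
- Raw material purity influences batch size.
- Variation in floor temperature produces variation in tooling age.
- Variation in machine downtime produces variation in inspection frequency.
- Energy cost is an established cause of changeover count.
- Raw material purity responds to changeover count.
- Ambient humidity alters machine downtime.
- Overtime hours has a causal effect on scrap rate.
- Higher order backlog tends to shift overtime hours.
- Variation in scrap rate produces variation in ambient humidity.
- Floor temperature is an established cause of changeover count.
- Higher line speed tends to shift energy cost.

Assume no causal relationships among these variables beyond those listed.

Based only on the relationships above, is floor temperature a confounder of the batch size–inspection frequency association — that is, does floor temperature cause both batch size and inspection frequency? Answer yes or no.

yes

Floor temperature has a causal path to batch size (floor temperature → changeover count → raw material purity → batch size) and to inspection frequency (floor temperature → tooling age → scrap rate → ambient humidity → inspection frequency), so it is a common cause of both — a confounder.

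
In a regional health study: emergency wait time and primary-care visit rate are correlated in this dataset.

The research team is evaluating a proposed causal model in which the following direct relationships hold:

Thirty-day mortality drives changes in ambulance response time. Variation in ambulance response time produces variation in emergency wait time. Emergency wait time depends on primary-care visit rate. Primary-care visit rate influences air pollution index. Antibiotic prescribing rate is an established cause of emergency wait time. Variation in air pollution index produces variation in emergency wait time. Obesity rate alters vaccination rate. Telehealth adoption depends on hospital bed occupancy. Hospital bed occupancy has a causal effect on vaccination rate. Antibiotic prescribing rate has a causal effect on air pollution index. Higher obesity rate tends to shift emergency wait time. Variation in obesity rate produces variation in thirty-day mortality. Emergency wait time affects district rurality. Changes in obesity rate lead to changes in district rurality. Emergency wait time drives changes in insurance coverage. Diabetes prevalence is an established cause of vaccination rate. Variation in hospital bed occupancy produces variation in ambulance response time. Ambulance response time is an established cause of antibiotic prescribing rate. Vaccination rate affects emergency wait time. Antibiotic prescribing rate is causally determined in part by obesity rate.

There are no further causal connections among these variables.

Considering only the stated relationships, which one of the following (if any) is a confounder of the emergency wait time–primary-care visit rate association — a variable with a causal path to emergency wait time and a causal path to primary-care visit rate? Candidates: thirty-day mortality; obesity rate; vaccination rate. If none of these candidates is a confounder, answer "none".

None of the listed candidates has causal paths to both emergency wait time and primary-care visit rate in the stated relationships, so none is a common cause.

none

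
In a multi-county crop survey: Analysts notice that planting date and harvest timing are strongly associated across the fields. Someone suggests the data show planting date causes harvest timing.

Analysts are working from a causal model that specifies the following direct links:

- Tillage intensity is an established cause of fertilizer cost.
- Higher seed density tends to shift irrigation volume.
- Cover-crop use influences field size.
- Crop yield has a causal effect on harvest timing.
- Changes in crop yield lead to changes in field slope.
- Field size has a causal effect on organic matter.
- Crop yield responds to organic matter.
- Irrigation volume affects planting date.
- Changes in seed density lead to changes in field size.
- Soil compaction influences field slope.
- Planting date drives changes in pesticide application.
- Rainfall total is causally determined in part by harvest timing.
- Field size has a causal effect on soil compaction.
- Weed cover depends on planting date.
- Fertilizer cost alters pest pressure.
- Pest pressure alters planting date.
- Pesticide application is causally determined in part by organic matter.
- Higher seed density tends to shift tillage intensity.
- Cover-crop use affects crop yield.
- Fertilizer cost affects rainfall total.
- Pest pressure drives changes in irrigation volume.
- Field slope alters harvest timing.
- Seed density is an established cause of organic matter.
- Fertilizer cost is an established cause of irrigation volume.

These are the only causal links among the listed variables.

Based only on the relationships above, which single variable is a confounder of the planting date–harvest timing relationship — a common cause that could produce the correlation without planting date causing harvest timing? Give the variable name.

seed density

Seed density has a causal path to planting date (seed density → irrigation volume → planting date) and a separate causal path to harvest timing (seed density → organic matter → crop yield → harvest timing), so it is a common cause of both.
No stated relationship gives planting date a causal route to harvest timing, so the correlation is explained by the shared upstream cause rather than a direct effect.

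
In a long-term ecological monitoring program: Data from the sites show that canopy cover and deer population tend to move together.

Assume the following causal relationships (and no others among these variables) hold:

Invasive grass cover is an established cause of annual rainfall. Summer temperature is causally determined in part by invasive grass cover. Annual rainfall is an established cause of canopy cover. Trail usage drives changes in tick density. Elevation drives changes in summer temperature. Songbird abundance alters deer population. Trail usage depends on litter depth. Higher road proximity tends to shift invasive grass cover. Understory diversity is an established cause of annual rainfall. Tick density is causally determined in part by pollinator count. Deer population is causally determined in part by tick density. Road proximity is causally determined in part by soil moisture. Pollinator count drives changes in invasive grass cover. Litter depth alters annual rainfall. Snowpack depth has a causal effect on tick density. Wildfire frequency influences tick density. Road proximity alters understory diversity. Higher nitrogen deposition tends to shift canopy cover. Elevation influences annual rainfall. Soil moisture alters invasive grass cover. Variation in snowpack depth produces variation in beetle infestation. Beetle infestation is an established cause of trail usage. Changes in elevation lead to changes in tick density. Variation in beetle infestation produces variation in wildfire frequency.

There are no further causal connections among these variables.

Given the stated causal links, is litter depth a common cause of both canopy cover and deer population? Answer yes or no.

yes

Litter depth has a causal path to canopy cover (litter depth → annual rainfall → canopy cover) and to deer population (litter depth → trail usage → tick density → deer population), so it is a common cause of both — a confounder.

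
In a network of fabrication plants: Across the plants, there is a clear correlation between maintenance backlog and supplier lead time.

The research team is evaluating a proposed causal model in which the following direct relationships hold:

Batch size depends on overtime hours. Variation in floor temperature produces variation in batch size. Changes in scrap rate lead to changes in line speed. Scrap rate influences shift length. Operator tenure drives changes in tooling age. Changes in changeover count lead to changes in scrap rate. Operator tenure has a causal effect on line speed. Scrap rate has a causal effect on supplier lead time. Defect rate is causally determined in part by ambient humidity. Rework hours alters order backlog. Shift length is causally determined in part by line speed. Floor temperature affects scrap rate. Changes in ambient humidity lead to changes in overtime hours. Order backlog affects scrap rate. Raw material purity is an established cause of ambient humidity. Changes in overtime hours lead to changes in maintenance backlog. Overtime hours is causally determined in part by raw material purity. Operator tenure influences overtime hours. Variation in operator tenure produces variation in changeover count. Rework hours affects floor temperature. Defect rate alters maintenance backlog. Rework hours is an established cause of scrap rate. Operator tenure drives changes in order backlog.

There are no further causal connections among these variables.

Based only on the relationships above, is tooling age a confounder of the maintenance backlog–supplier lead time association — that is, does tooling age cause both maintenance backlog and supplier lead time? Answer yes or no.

no

Tooling age has no stated causal path to either maintenance backlog or supplier lead time. A confounder must cause both variables, so tooling age does not qualify.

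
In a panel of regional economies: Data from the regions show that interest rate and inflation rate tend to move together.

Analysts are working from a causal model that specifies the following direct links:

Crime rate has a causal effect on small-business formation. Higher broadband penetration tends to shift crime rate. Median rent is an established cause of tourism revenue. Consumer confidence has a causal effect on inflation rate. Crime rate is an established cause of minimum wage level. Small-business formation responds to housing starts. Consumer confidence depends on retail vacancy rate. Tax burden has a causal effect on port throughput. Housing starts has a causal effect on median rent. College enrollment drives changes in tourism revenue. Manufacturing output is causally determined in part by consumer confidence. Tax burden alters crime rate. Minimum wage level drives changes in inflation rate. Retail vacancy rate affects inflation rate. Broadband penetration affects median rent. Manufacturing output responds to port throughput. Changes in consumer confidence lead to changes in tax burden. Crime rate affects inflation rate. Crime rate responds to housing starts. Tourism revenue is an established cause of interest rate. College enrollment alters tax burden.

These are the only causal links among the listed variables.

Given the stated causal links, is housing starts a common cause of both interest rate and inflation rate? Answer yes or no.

yes

Housing starts has a causal path to interest rate (housing starts → median rent → tourism revenue → interest rate) and to inflation rate (housing starts → crime rate → inflation rate), so it is a common cause of both — a confounder.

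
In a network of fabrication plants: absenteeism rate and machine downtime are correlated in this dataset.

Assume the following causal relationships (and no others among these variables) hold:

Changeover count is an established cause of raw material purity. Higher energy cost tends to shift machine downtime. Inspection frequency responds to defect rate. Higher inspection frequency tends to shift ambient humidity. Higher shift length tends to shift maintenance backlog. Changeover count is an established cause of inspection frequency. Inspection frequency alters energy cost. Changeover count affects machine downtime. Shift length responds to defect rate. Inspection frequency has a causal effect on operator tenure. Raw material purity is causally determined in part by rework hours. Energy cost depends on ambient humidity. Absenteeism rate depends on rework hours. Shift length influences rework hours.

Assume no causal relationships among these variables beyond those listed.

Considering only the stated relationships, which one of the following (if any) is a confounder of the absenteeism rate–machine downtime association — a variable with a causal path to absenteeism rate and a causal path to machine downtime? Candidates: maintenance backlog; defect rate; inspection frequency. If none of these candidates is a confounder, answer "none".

Defect rate causes absenteeism rate (defect rate → shift length → rework hours → absenteeism rate) and also causes machine downtime (defect rate → inspection frequency → energy cost → machine downtime); it is a common cause of both.
Each of the other candidates lacks a causal path to at least one of absenteeism rate and machine downtime, so they do not confound the relationship.

defect rate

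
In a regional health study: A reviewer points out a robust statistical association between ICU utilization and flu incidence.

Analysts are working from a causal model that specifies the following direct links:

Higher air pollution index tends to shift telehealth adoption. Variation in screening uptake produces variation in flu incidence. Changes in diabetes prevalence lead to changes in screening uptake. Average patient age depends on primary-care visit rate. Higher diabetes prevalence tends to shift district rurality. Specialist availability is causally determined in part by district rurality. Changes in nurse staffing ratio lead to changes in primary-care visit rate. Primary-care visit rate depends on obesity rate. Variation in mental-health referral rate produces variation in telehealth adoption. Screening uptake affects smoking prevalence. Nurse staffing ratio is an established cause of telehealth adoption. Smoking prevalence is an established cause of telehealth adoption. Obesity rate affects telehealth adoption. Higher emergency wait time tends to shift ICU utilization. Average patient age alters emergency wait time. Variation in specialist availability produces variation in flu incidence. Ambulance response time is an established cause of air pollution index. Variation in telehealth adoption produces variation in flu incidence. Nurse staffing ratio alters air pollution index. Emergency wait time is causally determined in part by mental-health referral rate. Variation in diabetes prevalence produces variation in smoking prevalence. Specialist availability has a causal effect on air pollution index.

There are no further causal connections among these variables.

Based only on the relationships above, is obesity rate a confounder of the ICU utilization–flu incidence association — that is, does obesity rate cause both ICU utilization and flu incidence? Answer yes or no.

yes

Obesity rate has a causal path to ICU utilization (obesity rate → primary-care visit rate → average patient age → emergency wait time → ICU utilization) and to flu incidence (obesity rate → telehealth adoption → flu incidence), so it is a common cause of both — a confounder.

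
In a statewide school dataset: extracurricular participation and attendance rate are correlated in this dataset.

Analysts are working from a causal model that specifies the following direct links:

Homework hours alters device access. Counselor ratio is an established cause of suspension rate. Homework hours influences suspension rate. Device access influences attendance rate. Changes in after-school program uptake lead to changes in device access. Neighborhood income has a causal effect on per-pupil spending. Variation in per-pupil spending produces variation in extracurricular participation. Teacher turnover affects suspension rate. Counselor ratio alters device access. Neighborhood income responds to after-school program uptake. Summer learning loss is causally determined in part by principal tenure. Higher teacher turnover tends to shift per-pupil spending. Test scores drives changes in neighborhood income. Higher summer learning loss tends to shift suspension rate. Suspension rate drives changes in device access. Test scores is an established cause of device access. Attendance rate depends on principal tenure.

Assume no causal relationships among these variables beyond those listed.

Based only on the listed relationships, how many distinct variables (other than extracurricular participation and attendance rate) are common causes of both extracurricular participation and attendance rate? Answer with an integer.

The common causes are: after-school program uptake (to extracurricular participation via after-school program uptake → neighborhood income → per-pupil spending → extracurricular participation; to attendance rate via after-school program uptake → device access → attendance rate); teacher turnover (to extracurricular participation via teacher turnover → per-pupil spending → extracurricular participation; to attendance rate via teacher turnover → suspension rate → device access → attendance rate); test scores (to extracurricular participation via test scores → neighborhood income → per-pupil spending → extracurricular participation; to attendance rate via test scores → device access → attendance rate).
Every other variable lacks a causal path to at least one of extracurricular participation and attendance rate.

3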